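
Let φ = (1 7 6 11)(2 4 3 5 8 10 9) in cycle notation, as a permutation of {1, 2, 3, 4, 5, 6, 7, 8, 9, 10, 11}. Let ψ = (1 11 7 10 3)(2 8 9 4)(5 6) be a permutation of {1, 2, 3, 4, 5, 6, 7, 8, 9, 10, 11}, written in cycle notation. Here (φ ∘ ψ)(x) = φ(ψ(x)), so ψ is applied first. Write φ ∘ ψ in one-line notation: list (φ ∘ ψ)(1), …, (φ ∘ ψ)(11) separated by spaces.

For each element, apply ψ then φ: 1 → 11 → 1; 2 → 8 → 10; 3 → 1 → 7; 4 → 2 → 4; 5 → 6 → 11; 6 → 5 → 8; 7 → 10 → 9; 8 → 9 → 2; 9 → 4 → 3; 10 → 3 → 5; 11 → 7 → 6.
Collecting the images, φ ∘ ψ = [1 10 7 4 11 8 9 2 3 5 6].

1 10 7 4 11 8 9 2 3 5 6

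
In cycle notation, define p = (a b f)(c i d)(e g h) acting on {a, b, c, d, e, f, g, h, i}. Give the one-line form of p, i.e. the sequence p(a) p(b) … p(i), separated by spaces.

Image by image: a↦b, b↦f, c↦i, d↦c, e↦g, f↦a, g↦h, h↦e, i↦d.
So the one-line form is b f i c g a h e d.

b f i c g a h e d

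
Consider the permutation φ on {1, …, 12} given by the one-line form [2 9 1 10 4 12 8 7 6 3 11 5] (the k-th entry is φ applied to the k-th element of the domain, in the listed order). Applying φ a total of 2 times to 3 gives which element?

Tracing 3 → 1 → … returns to 3 after 9 steps, so 3 lies in a 9-cycle (1, 2, 9, 6, 12, 5, 4, 10, 3).
Stepping 2 places around the cycle: 3 → 1 → 2.

2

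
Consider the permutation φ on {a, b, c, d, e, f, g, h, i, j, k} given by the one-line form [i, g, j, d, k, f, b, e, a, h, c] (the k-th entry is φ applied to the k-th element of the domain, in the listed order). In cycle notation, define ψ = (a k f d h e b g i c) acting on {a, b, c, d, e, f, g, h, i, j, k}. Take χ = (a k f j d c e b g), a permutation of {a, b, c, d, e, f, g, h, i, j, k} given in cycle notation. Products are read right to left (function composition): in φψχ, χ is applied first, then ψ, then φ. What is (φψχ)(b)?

(φψχ)(b) = φ(ψ(χ(b))). χ(b) = g, then ψ(g) = i, then φ(i) = a, so the result is a.

a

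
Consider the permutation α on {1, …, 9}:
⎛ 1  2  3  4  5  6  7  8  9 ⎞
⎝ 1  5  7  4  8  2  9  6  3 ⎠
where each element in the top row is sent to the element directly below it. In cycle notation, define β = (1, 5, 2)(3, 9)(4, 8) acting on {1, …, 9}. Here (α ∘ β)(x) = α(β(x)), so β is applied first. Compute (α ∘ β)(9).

7

β(9) = 3, then α(3) = 7; composing gives (α ∘ β)(9) = 7.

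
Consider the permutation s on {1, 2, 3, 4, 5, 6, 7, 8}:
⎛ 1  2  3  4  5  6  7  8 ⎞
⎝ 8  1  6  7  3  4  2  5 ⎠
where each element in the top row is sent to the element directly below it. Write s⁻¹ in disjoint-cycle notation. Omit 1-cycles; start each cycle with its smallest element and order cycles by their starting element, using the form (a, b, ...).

(1, 2, 7, 4, 6, 3, 5, 8)

The cycle decomposition of s is (1, 8, 5, 3, 6, 4, 7, 2).
Reversing each cycle (and rotating so the smallest element leads) gives s⁻¹ = (1, 2, 7, 4, 6, 3, 5, 8).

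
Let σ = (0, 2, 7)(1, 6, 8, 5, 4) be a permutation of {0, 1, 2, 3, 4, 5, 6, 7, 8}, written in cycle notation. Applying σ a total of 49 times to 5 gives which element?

5 lies in the 5-cycle (1, 6, 8, 5, 4).
Since the cycle has length 5, σ^49 acts on it the same as σ^4 (49 mod 5 = 4).
Stepping 4 places around the cycle: 5 → 4 → 1 → 6 → 8.

8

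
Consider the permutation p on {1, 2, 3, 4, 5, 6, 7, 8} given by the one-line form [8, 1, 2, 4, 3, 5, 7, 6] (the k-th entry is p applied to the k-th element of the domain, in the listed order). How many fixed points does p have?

The fixed points (elements with p(x) = x) are {4, 7}, so there are 2.

2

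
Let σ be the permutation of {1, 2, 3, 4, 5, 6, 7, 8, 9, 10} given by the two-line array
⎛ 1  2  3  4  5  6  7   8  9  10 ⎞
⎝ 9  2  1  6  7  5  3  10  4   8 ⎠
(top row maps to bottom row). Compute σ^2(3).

Tracing 3 → 1 → … returns to 3 after 7 steps, so 3 lies in a 7-cycle (1 9 4 6 5 7 3).
Stepping 2 places around the cycle: 3 → 1 → 9.

9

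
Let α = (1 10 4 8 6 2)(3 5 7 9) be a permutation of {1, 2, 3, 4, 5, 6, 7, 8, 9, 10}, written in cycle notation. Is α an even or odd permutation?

The cycle lengths are 6, 4.
A cycle of length ℓ contributes ℓ−1 transpositions, so α is a product of 5 + 3 = 8 transpositions — even.

even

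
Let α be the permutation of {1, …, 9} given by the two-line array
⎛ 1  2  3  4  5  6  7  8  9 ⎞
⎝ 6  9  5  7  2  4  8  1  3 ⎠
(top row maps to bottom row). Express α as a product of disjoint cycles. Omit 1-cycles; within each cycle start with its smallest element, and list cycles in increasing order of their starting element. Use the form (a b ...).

Start at 1 and follow images: 1 → 6 → 4 → 7 → 8 → 1, giving the cycle (1 6 4 7 8).
Continuing from each remaining unvisited element yields (1 6 4 7 8)(2 9 3 5).

(1 6 4 7 8)(2 9 3 5)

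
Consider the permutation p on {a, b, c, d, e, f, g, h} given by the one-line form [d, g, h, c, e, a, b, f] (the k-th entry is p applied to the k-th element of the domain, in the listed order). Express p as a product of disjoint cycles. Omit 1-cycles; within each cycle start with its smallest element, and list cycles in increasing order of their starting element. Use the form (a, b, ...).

(a, d, c, h, f)(b, g)

Start at a and follow images: a → d → c → h → f → a, giving the cycle (a, d, c, h, f).
Repeating from the next unused element and collecting all non-trivial cycles gives (a, d, c, h, f)(b, g).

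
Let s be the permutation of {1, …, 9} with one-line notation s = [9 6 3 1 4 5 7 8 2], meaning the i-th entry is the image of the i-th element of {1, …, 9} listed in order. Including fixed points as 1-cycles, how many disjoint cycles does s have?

The cycle decomposition is (1, 9, 2, 6, 5, 4)(3)(7)(8), which has 4 cycles (counting 1-cycles).

4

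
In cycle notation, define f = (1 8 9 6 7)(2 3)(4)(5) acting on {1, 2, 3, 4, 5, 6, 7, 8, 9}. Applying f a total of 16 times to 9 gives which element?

6

9 lies in the 5-cycle (1 8 9 6 7).
Since the cycle has length 5, f^16 acts on it the same as f^1 (16 mod 5 = 1).
Advancing 1 step from 9: 9 → 6.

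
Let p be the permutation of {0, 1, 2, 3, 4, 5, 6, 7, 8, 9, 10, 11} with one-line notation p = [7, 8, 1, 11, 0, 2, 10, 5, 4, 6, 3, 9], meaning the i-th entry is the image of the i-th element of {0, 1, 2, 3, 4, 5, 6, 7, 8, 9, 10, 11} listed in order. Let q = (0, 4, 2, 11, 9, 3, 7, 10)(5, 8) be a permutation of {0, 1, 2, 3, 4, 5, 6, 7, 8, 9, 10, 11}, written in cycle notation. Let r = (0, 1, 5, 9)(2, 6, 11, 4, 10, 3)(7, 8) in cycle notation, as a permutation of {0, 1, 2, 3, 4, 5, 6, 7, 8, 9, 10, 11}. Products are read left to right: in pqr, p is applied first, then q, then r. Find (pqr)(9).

Apply the permutations in order: p(9) = 6, then q(6) = 6, then r(6) = 11. So (pqr)(9) = 11.

11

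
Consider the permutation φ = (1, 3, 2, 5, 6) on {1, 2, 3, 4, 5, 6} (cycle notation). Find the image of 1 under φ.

3

1 appears in (1, 3, 2, 5, 6); the next entry (wrapping around) is 3.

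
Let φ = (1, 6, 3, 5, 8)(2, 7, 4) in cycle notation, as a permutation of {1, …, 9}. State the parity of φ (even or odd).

The cycle lengths are 5, 3, 1.
A cycle of length ℓ contributes ℓ−1 transpositions, so φ is a product of 4 + 2 = 6 transpositions — even.

even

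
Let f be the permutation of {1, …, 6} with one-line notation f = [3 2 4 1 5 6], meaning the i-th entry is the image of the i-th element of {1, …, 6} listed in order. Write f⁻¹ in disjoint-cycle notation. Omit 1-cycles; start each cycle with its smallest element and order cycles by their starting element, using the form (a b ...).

(1 4 3)

The cycle decomposition of f is (1 3 4).
Reversing each cycle (and rotating so the smallest element leads) gives f⁻¹ = (1 4 3).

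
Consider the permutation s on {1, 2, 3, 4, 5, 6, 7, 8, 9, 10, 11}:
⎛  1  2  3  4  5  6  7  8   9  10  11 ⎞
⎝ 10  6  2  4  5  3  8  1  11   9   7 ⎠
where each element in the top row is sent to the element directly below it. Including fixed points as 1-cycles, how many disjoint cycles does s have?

The cycle decomposition is (1, 10, 9, 11, 7, 8)(2, 6, 3)(4)(5), which has 4 cycles (counting 1-cycles).

4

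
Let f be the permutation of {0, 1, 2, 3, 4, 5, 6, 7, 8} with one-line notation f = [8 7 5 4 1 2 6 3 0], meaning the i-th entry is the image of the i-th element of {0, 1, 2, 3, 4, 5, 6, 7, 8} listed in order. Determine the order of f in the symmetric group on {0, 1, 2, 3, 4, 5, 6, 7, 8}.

4

Decomposing into disjoint cycles gives cycle lengths 4, 2, 2, 1.
The order of f is the least common multiple of its cycle lengths: lcm(4, 2, 2) = 4.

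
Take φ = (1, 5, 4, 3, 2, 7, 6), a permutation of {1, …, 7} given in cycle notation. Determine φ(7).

Within (1, 5, 4, 3, 2, 7, 6), 7 ↦ 6.

6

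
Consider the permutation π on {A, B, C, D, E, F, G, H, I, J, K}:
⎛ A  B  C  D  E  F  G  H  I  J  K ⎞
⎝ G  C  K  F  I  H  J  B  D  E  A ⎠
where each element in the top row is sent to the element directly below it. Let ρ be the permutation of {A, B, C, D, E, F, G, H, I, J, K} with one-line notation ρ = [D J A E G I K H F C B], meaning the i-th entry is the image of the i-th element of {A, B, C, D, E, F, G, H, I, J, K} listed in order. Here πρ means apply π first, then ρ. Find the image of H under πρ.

J

(πρ)(H) = ρ(π(H)). π(H) = B, then ρ(B) = J. So (πρ)(H) = J.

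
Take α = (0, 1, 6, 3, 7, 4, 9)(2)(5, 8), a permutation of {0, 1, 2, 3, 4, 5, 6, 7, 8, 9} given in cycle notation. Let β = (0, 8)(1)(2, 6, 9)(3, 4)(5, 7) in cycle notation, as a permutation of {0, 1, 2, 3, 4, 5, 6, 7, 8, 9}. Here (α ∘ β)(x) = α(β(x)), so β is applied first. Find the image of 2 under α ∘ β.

3

(α ∘ β)(2) = α(β(2)). β(2) = 6, then α(6) = 3. So (α ∘ β)(2) = 3.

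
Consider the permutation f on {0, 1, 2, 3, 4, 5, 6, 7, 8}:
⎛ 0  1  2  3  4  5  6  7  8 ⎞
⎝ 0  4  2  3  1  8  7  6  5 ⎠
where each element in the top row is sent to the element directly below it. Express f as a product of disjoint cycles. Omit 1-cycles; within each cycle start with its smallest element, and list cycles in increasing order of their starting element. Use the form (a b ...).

(1 4)(5 8)(6 7)

Iterating f from 1 gives 1 → 4 → 1; that is the 2-cycle (1 4).
Continuing from each remaining unvisited element yields (1 4)(5 8)(6 7).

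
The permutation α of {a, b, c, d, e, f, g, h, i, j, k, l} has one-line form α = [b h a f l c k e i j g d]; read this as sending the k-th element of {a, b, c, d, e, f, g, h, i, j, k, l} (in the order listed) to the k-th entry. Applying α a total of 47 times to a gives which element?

Tracing a → b → … returns to a after 8 steps, so a lies in an 8-cycle (a, b, h, e, l, d, f, c).
On an 8-cycle, α^8 is the identity, so α^47 = α^7 there (47 ≡ 7 mod 8).
Advancing 7 steps from a: a → b → h → e → l → d → f → c.

c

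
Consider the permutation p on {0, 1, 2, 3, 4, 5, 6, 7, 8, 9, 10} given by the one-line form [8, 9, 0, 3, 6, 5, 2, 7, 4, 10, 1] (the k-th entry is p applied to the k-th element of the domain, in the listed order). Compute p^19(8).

0

Tracing 8 → 4 → … returns to 8 after 5 steps, so 8 lies in a 5-cycle (0, 8, 4, 6, 2).
On a 5-cycle, p^5 is the identity, so p^19 = p^4 there (19 ≡ 4 mod 5).
Stepping 4 places around the cycle: 8 → 4 → 6 → 2 → 0.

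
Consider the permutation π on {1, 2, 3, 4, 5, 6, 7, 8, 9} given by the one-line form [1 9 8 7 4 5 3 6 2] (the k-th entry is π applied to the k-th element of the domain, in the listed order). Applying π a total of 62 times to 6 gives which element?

Tracing 6 → 5 → … returns to 6 after 6 steps, so 6 lies in a 6-cycle (3 8 6 5 4 7).
Powers repeat with period 6 on this cycle, and 62 mod 6 = 2, so π^62(6) = π^2(6).
Advancing 2 steps from 6: 6 → 5 → 4.

4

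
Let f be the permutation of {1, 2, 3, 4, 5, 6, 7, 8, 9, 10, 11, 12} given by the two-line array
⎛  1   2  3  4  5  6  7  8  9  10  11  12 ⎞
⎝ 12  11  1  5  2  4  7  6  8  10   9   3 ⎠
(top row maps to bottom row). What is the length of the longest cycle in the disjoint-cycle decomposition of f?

7

Decomposing into disjoint cycles gives (1 12 3)(2 11 9 8 6 4 5); the longest has length 7.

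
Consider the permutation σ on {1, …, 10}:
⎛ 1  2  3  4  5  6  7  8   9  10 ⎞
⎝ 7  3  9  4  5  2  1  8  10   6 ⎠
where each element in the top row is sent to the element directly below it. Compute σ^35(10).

10

Tracing 10 → 6 → … returns to 10 after 5 steps, so 10 lies in a 5-cycle (2 3 9 10 6).
On a 5-cycle, σ^5 is the identity, so σ^35 = σ^0 there (35 ≡ 0 mod 5).
So σ^35(10) = 10.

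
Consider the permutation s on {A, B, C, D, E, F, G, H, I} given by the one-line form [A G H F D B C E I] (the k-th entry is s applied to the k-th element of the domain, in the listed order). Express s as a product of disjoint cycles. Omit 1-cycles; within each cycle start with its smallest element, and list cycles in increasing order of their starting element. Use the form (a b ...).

(B G C H E D F)

From B: B → G → C → H → E → D → F → B, closing the cycle (B G C H E D F).
Repeating from the next unused element and collecting all non-trivial cycles gives (B G C H E D F).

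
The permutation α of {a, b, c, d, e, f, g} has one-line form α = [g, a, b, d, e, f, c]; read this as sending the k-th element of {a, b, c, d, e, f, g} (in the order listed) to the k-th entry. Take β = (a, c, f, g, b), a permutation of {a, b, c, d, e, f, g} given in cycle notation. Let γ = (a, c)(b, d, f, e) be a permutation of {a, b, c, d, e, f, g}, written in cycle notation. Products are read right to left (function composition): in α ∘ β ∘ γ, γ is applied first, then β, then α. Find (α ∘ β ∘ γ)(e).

g

(α ∘ β ∘ γ)(e) = α(β(γ(e))). γ(e) = b, then β(b) = a, then α(a) = g, so the result is g.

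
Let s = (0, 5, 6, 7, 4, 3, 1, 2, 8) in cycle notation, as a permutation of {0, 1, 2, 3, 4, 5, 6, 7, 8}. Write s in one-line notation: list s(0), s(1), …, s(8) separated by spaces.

Each element maps to the next entry in its cycle (wrapping to the front): 0↦5, 1↦2, 2↦8, 3↦1, 4↦3, 5↦6, 6↦7, 7↦4, 8↦0.
Listing these in domain order gives 5 2 8 1 3 6 7 4 0.

5 2 8 1 3 6 7 4 0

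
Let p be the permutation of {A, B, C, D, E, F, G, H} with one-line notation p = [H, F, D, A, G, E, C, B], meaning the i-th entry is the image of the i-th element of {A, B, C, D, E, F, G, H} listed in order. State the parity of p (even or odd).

In disjoint-cycle form the cycle lengths are 8.
A cycle is odd iff its length is even; p has 1 even-length cycle, so sgn(p) = (−1)^1 and p is odd.

odd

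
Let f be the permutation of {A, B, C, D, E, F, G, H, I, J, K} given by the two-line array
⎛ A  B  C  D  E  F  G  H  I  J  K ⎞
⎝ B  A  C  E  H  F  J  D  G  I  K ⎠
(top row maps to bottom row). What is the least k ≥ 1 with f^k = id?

6

Decomposing into disjoint cycles gives cycle lengths 3, 3, 2, 1, 1, 1.
The order is lcm(3, 3, 2) = 6.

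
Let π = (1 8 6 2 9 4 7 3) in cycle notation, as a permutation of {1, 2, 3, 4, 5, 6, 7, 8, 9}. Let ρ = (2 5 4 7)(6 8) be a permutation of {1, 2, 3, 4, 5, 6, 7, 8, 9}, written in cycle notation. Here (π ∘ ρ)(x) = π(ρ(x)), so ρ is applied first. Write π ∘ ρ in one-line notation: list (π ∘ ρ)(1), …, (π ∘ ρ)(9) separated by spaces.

8 5 1 3 7 6 9 2 4

For each element, apply ρ then π: 1 → 1 → 8; 2 → 5 → 5; 3 → 3 → 1; 4 → 7 → 3; 5 → 4 → 7; 6 → 8 → 6; 7 → 2 → 9; 8 → 6 → 2; 9 → 9 → 4.
So π ∘ ρ in one-line form is 8 5 1 3 7 6 9 2 4.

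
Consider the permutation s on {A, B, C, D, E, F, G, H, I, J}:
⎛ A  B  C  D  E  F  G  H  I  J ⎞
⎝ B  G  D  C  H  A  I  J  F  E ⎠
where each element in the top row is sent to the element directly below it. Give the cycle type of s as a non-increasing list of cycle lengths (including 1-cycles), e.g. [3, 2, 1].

The disjoint cycles are (A B G I F)(C D)(E H J), with lengths 5, 3, 2 in non-increasing order.

[5, 3, 2]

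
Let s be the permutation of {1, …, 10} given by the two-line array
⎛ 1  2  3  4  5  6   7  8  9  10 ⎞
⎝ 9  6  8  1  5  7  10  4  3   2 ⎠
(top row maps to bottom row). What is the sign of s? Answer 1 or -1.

-1

In disjoint-cycle form the cycle lengths are 5, 4, 1.
A cycle of length ℓ contributes ℓ−1 transpositions, so s is a product of 4 + 3 = 7 transpositions — odd.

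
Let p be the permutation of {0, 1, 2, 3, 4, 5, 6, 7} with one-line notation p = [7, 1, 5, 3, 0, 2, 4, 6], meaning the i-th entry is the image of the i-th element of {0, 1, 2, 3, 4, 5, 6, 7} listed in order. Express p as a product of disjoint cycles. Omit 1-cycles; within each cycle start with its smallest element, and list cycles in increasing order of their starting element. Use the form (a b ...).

(0 7 6 4)(2 5)

Iterating p from 0 gives 0 → 7 → 6 → 4 → 0; that is the 4-cycle (0 7 6 4).
Repeating from the next unused element and collecting all non-trivial cycles gives (0 7 6 4)(2 5).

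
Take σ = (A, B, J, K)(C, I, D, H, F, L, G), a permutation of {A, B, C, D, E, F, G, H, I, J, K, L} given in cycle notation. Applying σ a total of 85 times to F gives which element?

L

F lies in the 7-cycle (C, I, D, H, F, L, G).
Since the cycle has length 7, σ^85 acts on it the same as σ^1 (85 mod 7 = 1).
Advancing 1 step from F: F → L.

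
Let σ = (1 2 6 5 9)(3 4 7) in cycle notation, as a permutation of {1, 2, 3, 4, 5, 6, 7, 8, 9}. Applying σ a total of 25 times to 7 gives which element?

3

7 lies in the 3-cycle (3 4 7).
On a 3-cycle, σ^3 is the identity, so σ^25 = σ^1 there (25 ≡ 1 mod 3).
Stepping 1 place around the cycle: 7 → 3.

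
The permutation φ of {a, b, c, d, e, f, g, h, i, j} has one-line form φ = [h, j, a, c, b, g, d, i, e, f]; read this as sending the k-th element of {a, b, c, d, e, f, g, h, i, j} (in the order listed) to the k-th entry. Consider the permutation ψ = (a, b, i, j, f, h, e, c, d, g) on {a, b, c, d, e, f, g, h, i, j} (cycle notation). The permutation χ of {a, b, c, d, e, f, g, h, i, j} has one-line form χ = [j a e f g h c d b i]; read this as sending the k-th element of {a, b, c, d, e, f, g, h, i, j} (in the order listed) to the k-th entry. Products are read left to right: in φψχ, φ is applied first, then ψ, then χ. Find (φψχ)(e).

b

Chase e: φ(e) = b; ψ(b) = i; χ(i) = b. Hence (φψχ)(e) = b.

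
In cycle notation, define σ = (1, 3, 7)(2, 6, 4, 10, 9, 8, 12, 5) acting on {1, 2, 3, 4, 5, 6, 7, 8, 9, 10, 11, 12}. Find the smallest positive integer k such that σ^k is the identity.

The disjoint cycles have lengths 8, 3, 1.
The order of σ is the least common multiple of its cycle lengths: lcm(8, 3) = 24.

24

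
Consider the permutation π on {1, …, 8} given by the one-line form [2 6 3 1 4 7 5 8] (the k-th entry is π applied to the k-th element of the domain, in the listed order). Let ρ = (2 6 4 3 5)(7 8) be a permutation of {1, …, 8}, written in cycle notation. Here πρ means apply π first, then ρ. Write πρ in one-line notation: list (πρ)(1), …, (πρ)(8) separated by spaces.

Chase each element through π then ρ: 1 → 2 → 6; 2 → 6 → 4; 3 → 3 → 5; 4 → 1 → 1; 5 → 4 → 3; 6 → 7 → 8; 7 → 5 → 2; 8 → 8 → 7.
So πρ in one-line form is 6 4 5 1 3 8 2 7.

6 4 5 1 3 8 2 7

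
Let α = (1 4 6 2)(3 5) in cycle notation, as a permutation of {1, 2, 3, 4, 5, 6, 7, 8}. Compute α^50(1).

1 lies in the 4-cycle (1 4 6 2).
Powers repeat with period 4 on this cycle, and 50 mod 4 = 2, so α^50(1) = α^2(1).
Stepping 2 places around the cycle: 1 → 4 → 6.

6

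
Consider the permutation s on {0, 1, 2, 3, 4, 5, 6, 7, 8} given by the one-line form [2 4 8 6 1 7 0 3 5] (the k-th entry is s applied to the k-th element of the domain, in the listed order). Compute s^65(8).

Tracing 8 → 5 → … returns to 8 after 7 steps, so 8 lies in a 7-cycle (0, 2, 8, 5, 7, 3, 6).
Powers repeat with period 7 on this cycle, and 65 mod 7 = 2, so s^65(8) = s^2(8).
Stepping 2 places around the cycle: 8 → 5 → 7.

7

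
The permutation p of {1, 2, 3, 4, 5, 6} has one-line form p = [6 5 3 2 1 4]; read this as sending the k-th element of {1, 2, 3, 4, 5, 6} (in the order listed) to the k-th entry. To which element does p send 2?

5

2 is element number 2 of the domain, and entry number 2 of the one-line form is 5, so p(2) = 5.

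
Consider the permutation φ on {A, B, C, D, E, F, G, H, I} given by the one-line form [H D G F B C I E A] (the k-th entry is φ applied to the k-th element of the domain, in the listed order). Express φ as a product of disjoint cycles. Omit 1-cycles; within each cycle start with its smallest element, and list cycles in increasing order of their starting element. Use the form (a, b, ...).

(A, H, E, B, D, F, C, G, I)

Iterating φ from A gives A → H → E → B → D → F → C → G → I → A; that is the 9-cycle (A, H, E, B, D, F, C, G, I).
Continuing from each remaining unvisited element yields (A, H, E, B, D, F, C, G, I).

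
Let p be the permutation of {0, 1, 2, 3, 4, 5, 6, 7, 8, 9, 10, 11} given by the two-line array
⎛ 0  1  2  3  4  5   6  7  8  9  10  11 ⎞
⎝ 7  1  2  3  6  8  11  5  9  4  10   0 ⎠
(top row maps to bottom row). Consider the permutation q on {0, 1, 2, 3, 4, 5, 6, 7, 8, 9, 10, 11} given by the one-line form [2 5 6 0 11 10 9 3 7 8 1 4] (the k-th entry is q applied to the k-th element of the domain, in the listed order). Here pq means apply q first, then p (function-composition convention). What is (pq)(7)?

3

First apply q: q(7) = 3, then p(3) = 3. Thus (pq)(7) = 3.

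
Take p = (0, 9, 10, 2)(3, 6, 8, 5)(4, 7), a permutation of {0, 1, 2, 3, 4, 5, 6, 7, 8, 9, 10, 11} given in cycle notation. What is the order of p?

The cycle type of p is (4, 4, 2, 1, 1).
The order of p is the least common multiple of its cycle lengths: lcm(4, 4, 2) = 4.

4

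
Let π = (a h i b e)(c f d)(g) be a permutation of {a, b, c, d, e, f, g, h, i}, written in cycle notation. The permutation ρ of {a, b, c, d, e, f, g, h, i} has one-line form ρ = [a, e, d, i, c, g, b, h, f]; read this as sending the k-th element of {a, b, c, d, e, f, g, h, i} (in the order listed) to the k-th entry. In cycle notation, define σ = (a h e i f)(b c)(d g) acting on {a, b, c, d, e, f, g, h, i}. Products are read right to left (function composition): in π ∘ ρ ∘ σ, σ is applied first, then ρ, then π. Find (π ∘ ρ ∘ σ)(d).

e

(π ∘ ρ ∘ σ)(d) = π(ρ(σ(d))). σ(d) = g, then ρ(g) = b, then π(b) = e, so the result is e.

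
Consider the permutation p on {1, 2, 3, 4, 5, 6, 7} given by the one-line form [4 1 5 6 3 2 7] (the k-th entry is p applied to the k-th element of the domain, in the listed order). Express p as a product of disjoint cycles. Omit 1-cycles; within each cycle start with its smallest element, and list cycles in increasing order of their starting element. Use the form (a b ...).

(1 4 6 2)(3 5)

From 1: 1 → 4 → 6 → 2 → 1, closing the cycle (1 4 6 2).
Continuing from each remaining unvisited element yields (1 4 6 2)(3 5).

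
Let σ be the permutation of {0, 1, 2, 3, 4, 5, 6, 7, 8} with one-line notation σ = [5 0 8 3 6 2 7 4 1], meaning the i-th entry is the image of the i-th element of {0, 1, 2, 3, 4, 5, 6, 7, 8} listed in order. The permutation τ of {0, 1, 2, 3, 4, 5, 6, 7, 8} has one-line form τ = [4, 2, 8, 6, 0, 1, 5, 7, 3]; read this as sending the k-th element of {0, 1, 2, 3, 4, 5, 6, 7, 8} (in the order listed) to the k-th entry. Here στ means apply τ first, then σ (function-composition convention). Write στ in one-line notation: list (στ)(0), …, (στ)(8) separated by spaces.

6 8 1 7 5 0 2 4 3

For each element, apply τ then σ: 0 → 4 → 6; 1 → 2 → 8; 2 → 8 → 1; 3 → 6 → 7; 4 → 0 → 5; 5 → 1 → 0; 6 → 5 → 2; 7 → 7 → 4; 8 → 3 → 3.
Collecting the images, στ = [6 8 1 7 5 0 2 4 3].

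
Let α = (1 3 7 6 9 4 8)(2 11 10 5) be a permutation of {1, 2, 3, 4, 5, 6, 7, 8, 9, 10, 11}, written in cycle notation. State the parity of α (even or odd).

odd

The cycle lengths are 7, 4.
A cycle of length ℓ contributes ℓ−1 transpositions, so α is a product of 6 + 3 = 9 transpositions — odd.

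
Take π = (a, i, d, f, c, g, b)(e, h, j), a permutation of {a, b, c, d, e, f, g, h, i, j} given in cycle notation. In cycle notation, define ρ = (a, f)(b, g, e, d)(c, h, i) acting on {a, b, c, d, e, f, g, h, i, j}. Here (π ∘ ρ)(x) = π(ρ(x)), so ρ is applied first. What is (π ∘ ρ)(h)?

First apply ρ: ρ(h) = i, then π(i) = d. Thus (π ∘ ρ)(h) = d.

d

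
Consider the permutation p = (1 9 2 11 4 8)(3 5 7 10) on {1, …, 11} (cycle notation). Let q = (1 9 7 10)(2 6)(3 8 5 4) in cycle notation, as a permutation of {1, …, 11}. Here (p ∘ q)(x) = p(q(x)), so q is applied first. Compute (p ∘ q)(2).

(p ∘ q)(2) = p(q(2)). q(2) = 6, then p(6) = 6. So (p ∘ q)(2) = 6.

6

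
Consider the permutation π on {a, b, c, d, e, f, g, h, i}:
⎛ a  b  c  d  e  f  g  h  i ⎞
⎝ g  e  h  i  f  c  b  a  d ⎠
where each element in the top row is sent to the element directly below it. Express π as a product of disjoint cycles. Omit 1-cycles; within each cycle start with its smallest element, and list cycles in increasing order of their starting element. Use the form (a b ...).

(a g b e f c h)(d i)

Start at a and follow images: a → g → b → e → f → c → h → a, giving the cycle (a g b e f c h).
Repeating from the next unused element and collecting all non-trivial cycles gives (a g b e f c h)(d i).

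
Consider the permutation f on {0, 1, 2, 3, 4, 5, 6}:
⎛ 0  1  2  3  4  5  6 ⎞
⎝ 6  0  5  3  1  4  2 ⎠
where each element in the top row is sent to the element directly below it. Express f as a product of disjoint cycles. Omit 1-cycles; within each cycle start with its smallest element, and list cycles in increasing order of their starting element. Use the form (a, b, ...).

(0, 6, 2, 5, 4, 1)

From 0: 0 → 6 → 2 → 5 → 4 → 1 → 0, closing the cycle (0, 6, 2, 5, 4, 1).
Continuing from each remaining unvisited element yields (0, 6, 2, 5, 4, 1).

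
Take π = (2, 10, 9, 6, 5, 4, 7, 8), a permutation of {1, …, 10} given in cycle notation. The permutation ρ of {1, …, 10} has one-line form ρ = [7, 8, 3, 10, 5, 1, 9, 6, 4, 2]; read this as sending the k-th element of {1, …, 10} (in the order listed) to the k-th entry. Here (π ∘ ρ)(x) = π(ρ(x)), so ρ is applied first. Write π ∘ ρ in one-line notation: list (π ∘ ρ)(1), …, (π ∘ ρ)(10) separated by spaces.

(π ∘ ρ)(x) = π(ρ(x)). Computing each image: π(ρ(1)) = π(7) = 8, π(ρ(2)) = π(8) = 2, π(ρ(3)) = π(3) = 3, π(ρ(4)) = π(10) = 9, π(ρ(5)) = π(5) = 4, π(ρ(6)) = π(1) = 1, π(ρ(7)) = π(9) = 6, π(ρ(8)) = π(6) = 5, π(ρ(9)) = π(4) = 7, π(ρ(10)) = π(2) = 10.
Hence π ∘ ρ = [8 2 3 9 4 1 6 5 7 10].

8 2 3 9 4 1 6 5 7 10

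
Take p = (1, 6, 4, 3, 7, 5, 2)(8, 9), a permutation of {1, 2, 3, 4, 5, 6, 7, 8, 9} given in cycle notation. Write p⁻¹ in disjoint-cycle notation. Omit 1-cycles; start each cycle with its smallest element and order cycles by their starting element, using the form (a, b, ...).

(1, 2, 5, 7, 3, 4, 6)(8, 9)

Inverting a permutation written in cycle notation just reverses the order within every cycle.
After reversing and putting each cycle's least element first, p⁻¹ = (1, 2, 5, 7, 3, 4, 6)(8, 9).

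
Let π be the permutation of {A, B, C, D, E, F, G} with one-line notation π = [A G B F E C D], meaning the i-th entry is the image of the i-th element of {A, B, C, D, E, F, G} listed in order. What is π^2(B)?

Tracing B → G → … returns to B after 5 steps, so B lies in a 5-cycle (B G D F C).
Stepping 2 places around the cycle: B → G → D.

D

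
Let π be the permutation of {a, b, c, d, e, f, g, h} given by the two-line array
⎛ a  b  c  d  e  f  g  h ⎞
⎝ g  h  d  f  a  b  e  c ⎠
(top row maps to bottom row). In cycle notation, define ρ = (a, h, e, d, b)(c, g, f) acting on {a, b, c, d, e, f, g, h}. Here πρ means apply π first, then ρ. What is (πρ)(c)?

b

(πρ)(c) = ρ(π(c)). π(c) = d, then ρ(d) = b. So (πρ)(c) = b.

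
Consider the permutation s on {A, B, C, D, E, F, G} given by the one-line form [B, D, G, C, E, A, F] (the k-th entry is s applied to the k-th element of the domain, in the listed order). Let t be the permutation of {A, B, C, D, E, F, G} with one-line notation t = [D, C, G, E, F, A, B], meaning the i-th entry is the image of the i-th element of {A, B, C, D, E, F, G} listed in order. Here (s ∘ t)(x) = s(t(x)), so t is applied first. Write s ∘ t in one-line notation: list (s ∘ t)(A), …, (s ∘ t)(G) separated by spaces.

C G F E A B D

For each element, apply t then s: A → D → C; B → C → G; C → G → F; D → E → E; E → F → A; F → A → B; G → B → D.
Collecting the images, s ∘ t = [C G F E A B D].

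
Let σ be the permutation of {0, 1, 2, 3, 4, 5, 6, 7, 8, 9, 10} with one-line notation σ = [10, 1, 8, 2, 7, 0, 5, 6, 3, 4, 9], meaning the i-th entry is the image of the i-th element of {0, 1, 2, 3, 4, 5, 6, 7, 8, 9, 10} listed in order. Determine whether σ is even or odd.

even

In disjoint-cycle form the cycle lengths are 7, 3, 1.
A cycle of length ℓ contributes ℓ−1 transpositions, so σ is a product of 6 + 2 = 8 transpositions — even.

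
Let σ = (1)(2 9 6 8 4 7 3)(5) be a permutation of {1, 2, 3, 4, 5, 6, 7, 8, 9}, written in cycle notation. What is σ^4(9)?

7

9 lies in the 7-cycle (2 9 6 8 4 7 3).
Advancing 4 steps from 9: 9 → 6 → 8 → 4 → 7.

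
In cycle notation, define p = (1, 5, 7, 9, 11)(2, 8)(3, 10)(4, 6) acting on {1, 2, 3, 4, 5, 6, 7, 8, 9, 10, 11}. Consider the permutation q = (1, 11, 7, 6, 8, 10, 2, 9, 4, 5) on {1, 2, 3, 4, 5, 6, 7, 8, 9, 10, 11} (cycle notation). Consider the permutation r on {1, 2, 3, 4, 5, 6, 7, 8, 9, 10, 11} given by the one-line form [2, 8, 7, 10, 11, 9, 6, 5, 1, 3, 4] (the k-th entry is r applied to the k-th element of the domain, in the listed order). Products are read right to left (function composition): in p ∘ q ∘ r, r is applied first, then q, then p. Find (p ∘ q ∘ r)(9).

1

Apply the permutations in order: r(9) = 1, then q(1) = 11, then p(11) = 1. So (p ∘ q ∘ r)(9) = 1.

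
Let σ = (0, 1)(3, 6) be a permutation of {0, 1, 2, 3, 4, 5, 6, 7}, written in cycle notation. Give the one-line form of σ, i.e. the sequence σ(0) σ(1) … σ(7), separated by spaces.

1 0 2 6 4 5 3 7

Each element maps to the next entry in its cycle (wrapping to the front): 0→1, 1→0, 2→2, 3→6, 4→4, 5→5, 6→3, 7→7.
So the one-line form is 1 0 2 6 4 5 3 7.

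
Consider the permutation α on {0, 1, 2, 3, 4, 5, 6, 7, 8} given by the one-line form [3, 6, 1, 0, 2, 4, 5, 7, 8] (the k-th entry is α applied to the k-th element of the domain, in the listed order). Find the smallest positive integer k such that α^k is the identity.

Decomposing into disjoint cycles gives cycle lengths 5, 2, 1, 1.
The order of α is the least common multiple of its cycle lengths: lcm(5, 2) = 10.

10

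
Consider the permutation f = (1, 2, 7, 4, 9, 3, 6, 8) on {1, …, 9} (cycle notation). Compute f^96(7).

7

7 lies in the 8-cycle (1, 2, 7, 4, 9, 3, 6, 8).
On an 8-cycle, f^8 is the identity, so f^96 = f^0 there (96 ≡ 0 mod 8).
So f^96(7) = 7.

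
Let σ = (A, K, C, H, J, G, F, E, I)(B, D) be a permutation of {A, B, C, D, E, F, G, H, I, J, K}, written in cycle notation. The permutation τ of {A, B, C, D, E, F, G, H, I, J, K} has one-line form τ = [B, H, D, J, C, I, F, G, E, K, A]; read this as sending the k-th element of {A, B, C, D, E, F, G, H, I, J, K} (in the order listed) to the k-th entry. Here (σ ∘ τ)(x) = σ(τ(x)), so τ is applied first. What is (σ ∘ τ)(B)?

First apply τ: τ(B) = H, then σ(H) = J. Thus (σ ∘ τ)(B) = J.

J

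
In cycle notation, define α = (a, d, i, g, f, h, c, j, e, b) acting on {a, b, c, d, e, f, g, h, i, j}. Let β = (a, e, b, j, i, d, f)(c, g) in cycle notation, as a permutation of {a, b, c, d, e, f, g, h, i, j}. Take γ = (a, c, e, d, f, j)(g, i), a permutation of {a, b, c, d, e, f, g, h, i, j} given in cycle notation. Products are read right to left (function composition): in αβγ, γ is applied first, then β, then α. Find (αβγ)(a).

Apply the permutations in order: γ(a) = c, then β(c) = g, then α(g) = f. So (αβγ)(a) = f.

f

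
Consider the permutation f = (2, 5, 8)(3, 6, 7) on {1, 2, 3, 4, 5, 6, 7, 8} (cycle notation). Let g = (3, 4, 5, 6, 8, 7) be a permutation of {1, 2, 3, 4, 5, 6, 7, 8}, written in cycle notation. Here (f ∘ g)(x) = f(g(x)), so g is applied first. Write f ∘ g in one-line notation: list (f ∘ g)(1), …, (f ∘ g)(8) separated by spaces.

1 5 4 8 7 2 6 3

Chase each element through g then f: 1 → 1 → 1; 2 → 2 → 5; 3 → 4 → 4; 4 → 5 → 8; 5 → 6 → 7; 6 → 8 → 2; 7 → 3 → 6; 8 → 7 → 3.
So f ∘ g in one-line form is 1 5 4 8 7 2 6 3.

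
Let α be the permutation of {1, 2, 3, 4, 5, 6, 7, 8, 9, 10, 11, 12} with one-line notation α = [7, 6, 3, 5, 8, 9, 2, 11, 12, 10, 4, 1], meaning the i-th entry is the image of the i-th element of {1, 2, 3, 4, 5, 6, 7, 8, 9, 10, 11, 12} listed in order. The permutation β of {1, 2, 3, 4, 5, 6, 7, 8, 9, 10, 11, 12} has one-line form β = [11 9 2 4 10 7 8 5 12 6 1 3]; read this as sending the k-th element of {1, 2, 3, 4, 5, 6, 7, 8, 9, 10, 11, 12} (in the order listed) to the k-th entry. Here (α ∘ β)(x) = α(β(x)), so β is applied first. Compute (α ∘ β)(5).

β(5) = 10, then α(10) = 10; composing gives (α ∘ β)(5) = 10.

10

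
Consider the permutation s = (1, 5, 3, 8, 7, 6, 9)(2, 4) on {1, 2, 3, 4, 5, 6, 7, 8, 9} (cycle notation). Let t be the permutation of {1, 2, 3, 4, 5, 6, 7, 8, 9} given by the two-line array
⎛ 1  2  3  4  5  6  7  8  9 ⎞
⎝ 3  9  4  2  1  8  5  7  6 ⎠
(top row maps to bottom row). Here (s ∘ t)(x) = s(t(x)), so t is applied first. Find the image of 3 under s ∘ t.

2

(s ∘ t)(3) = s(t(3)). t(3) = 4, then s(4) = 2. So (s ∘ t)(3) = 2.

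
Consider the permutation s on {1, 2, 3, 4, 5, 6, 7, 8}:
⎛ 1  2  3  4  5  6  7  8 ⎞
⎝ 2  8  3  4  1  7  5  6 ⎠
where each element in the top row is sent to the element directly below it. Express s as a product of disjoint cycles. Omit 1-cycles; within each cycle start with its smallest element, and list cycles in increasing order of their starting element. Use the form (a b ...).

Iterating s from 1 gives 1 → 2 → 8 → 6 → 7 → 5 → 1; that is the 6-cycle (1 2 8 6 7 5).
Continuing from each remaining unvisited element yields (1 2 8 6 7 5).

(1 2 8 6 7 5)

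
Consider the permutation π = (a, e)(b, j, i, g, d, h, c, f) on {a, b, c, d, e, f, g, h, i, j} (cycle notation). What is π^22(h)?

h lies in the 8-cycle (b, j, i, g, d, h, c, f).
Since the cycle has length 8, π^22 acts on it the same as π^6 (22 mod 8 = 6).
Advancing 6 steps from h: h → c → f → b → j → i → g.

g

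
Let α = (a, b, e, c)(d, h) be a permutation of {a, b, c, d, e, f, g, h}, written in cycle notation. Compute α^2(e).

e lies in the 4-cycle (a, b, e, c).
Stepping 2 places around the cycle: e → c → a.

a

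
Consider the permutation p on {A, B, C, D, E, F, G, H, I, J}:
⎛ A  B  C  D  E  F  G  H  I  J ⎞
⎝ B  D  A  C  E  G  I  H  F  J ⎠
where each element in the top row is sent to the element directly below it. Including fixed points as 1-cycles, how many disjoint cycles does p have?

The cycle decomposition is (A, B, D, C)(E)(F, G, I)(H)(J), which has 5 cycles (counting 1-cycles).

5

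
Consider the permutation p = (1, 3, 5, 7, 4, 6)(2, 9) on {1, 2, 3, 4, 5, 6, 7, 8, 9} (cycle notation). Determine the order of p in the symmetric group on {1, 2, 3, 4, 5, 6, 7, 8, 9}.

The disjoint cycles have lengths 6, 2, 1.
The order is lcm(6, 2) = 6.

6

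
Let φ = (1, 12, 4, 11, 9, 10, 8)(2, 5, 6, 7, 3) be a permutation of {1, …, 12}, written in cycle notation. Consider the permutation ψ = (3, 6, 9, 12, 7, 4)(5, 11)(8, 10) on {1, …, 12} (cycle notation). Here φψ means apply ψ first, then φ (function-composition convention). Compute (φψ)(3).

ψ(3) = 6, then φ(6) = 7; composing gives (φψ)(3) = 7.

7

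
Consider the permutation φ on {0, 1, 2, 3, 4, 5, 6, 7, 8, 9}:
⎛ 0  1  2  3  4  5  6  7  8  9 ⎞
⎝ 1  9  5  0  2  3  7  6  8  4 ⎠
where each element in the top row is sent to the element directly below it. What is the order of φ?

Decomposing into disjoint cycles gives cycle lengths 7, 2, 1.
Since disjoint cycles commute, ord(φ) = lcm(7, 2) = 14.

14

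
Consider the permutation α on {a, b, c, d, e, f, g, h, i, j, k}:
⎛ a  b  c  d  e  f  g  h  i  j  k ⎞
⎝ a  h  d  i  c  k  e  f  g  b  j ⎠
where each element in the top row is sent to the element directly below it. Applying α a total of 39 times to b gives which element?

Tracing b → h → … returns to b after 5 steps, so b lies in a 5-cycle (b h f k j).
On a 5-cycle, α^5 is the identity, so α^39 = α^4 there (39 ≡ 4 mod 5).
Stepping 4 places around the cycle: b → h → f → k → j.

j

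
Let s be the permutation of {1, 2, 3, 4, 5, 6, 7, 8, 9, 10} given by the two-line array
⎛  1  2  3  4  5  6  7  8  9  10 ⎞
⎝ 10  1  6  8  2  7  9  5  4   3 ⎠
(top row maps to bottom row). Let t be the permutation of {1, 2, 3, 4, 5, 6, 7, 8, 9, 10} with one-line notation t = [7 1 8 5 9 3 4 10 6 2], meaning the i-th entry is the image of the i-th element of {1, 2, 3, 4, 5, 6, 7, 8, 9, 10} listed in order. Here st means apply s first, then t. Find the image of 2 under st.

7

First apply s: s(2) = 1, then t(1) = 7. Thus (st)(2) = 7.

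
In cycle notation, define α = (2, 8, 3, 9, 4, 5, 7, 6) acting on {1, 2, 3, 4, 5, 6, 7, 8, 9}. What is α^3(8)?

4

8 lies in the 8-cycle (2, 8, 3, 9, 4, 5, 7, 6).
Stepping 3 places around the cycle: 8 → 3 → 9 → 4.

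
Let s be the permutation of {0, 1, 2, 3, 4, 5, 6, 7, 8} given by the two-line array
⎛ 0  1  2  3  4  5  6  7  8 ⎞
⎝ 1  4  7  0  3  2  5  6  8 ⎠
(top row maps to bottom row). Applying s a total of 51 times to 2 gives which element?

Tracing 2 → 7 → … returns to 2 after 4 steps, so 2 lies in a 4-cycle (2, 7, 6, 5).
On a 4-cycle, s^4 is the identity, so s^51 = s^3 there (51 ≡ 3 mod 4).
Advancing 3 steps from 2: 2 → 7 → 6 → 5.

5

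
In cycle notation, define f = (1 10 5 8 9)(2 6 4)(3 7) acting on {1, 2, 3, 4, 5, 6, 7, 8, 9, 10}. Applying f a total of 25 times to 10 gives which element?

10

10 lies in the 5-cycle (1 10 5 8 9).
On a 5-cycle, f^5 is the identity, so f^25 = f^0 there (25 ≡ 0 mod 5).
So f^25(10) = 10.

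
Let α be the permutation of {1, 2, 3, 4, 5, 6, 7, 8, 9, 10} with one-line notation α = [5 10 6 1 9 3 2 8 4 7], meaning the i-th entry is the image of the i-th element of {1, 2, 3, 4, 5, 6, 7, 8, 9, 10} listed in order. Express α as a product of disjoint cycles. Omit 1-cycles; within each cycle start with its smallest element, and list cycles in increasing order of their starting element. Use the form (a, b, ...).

From 1: 1 → 5 → 9 → 4 → 1, closing the cycle (1, 5, 9, 4).
Repeating from the next unused element and collecting all non-trivial cycles gives (1, 5, 9, 4)(2, 10, 7)(3, 6).

(1, 5, 9, 4)(2, 10, 7)(3, 6)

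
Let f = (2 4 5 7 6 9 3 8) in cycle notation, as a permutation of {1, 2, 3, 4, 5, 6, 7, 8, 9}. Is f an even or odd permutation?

The cycle lengths are 8, 1.
A cycle of length ℓ contributes ℓ−1 transpositions, so f is a product of 7 transpositions — odd.

odd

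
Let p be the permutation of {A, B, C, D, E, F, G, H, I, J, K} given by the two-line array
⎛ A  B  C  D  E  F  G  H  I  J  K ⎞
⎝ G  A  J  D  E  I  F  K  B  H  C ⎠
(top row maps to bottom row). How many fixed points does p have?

2

The fixed points (elements with p(x) = x) are {D, E}, so there are 2.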